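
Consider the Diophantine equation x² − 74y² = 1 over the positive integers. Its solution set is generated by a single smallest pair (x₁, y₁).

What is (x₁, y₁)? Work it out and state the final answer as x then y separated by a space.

√74 → a₀=8, period (1,1,1,1,16); ℓ=5 odd so k=9
i=0: a=8 ⇒ p=8, q=1
i=1: a=1 ⇒ p=9, q=1
i=2: a=1 ⇒ p=17, q=2
i=3: a=1 ⇒ p=26, q=3
i=4: a=1 ⇒ p=43, q=5
i=5: a=16 ⇒ p=714, q=83
i=6: a=1 ⇒ p=757, q=88
i=7: a=1 ⇒ p=1471, q=171
i=8: a=1 ⇒ p=2228, q=259
i=9: a=1 ⇒ p=3699, q=430
fundamental: x₁=3699, y₁=430  (since 13682601 − 74·184900 = 1)

3699 430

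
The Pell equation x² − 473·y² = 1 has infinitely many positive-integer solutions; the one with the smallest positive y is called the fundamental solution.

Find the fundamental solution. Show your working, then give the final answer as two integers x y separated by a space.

87 4

√473 = [21; 1,2,1,42, …], period ℓ=4 (even) → k=3
i=0: a=21 ⇒ p=21, q=1
i=1: a=1 ⇒ p=22, q=1
i=2: a=2 ⇒ p=65, q=3
i=3: a=1 ⇒ p=87, q=4
fundamental: x₁=87, y₁=4  (since 7569 − 473·16 = 1)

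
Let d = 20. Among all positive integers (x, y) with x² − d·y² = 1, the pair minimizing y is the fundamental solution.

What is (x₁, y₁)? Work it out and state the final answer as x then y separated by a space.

√20 = [4; 2,8, …], period ℓ=2 (even) → k=1
step 0: (4, 1)  from 4·(1,0) + (0,1)
step 1: (9, 2)  from 2·(4,1) + (1,0)
→ (9, 2).  Check: 9²=81, 20·2²=80, difference 1.

9 2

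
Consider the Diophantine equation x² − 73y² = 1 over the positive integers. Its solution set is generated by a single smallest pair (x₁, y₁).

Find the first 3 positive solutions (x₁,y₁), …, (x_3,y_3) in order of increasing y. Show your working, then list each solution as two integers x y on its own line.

√73 → a₀=8, period (1,1,5,5,1,1,16); ℓ=7 odd so k=13
k=0  a_k=8  p_k/q_k = 8/1
k=1  a_k=1  p_k/q_k = 9/1
…
k=6  a_k=1  p_k/q_k = 1068/125
…
k=12  a_k=1  p_k/q_k = 1241008/145249
k=13  a_k=1  p_k/q_k = 2281249/267000
fundamental: x₁=2281249, y₁=267000  (since 5204097000001 − 73·71289000000 = 1)
n=2: (2281249,267000)∘(2281249,267000) = (2281249·2281249+73·267000·267000, 2281249·267000+267000·2281249) = (10408194000001,1218186966000)
n=3: (10408194000001,1218186966000)∘(2281249,267000) = (2281249·10408194000001+73·267000·1218186966000, 2281249·1218186966000+267000·10408194000001) = (47487364308614281249,5557975596000801000)

2281249 267000
10408194000001 1218186966000
47487364308614281249 5557975596000801000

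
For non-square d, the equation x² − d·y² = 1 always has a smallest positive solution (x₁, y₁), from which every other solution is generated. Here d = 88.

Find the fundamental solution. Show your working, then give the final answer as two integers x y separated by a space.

d=88: √d = [9; 2,1,1,1,2,18] (ℓ=6, even), read p_5/q_5
step 0: (9, 1)  from 9·(1,0) + (0,1)
step 1: (19, 2)  from 2·(9,1) + (1,0)
step 2: (28, 3)  from 1·(19,2) + (9,1)
step 3: (47, 5)  from 1·(28,3) + (19,2)
step 4: (75, 8)  from 1·(47,5) + (28,3)
step 5: (197, 21)  from 2·(75,8) + (47,5)
fundamental: x₁=197, y₁=21  (since 38809 − 88·441 = 1)

197 21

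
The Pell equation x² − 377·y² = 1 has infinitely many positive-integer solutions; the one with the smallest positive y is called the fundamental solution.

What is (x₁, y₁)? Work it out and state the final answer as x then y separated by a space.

d=377: √d = [19; 2,2,2,38] (ℓ=4, even), read p_3/q_3
i=0: a=19 ⇒ p=19, q=1
i=1: a=2 ⇒ p=39, q=2
i=2: a=2 ⇒ p=97, q=5
i=3: a=2 ⇒ p=233, q=12
(x₁, y₁) = (233, 12);  233² − 377·12² = 1 ✓

233 12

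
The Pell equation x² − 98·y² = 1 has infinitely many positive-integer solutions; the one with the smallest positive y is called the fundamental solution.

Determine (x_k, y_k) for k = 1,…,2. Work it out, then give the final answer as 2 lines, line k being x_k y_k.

99 10
19601 1980

d=98: √d = [9; 1,8,1,18] (ℓ=4, even), read p_3/q_3
a_0=9:  p_0=9·1+0=9,  q_0=9·0+1=1
a_1=1:  p_1=1·9+1=10,  q_1=1·1+0=1
a_2=8:  p_2=8·10+9=89,  q_2=8·1+1=9
a_3=1:  p_3=1·89+10=99,  q_3=1·9+1=10
fundamental: x₁=99, y₁=10  (since 9801 − 98·100 = 1)
k=2:  x_2 = 99·99+98·10·10 = 19601,  y_2 = 99·10+10·99 = 1980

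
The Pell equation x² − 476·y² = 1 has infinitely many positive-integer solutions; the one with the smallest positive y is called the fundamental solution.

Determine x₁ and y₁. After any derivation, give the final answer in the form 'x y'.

28799 1320

d=476: √d = [21; 1,4,2,10,2,4,1,42] (ℓ=8, even), read p_7/q_7
i=0: a=21 ⇒ p=21, q=1
…
i=4: a=10 ⇒ p=2509, q=115
…
i=6: a=4 ⇒ p=23541, q=1079
i=7: a=1 ⇒ p=28799, q=1320
→ (28799, 1320).  Check: 28799²=829382401, 476·1320²=829382400, difference 1.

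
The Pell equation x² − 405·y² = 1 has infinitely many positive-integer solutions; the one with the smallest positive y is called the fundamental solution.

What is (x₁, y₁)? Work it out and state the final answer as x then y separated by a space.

161 8

√405 = [20; 8,40, …], period ℓ=2 (even) → k=1
k=0  a_k=20  p_k/q_k = 20/1
k=1  a_k=8  p_k/q_k = 161/8
(x₁, y₁) = (161, 8);  161² − 405·8² = 1 ✓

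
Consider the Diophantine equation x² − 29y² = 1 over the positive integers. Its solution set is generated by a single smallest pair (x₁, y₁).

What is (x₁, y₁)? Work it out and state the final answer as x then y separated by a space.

d=29: √d = [5; 2,1,1,2,10] (ℓ=5, odd), read p_9/q_9
k=0  a_k=5  p_k/q_k = 5/1
…
k=2  a_k=1  p_k/q_k = 16/3
…
k=6  a_k=2  p_k/q_k = 1524/283
k=7  a_k=1  p_k/q_k = 2251/418
k=8  a_k=1  p_k/q_k = 3775/701
k=9  a_k=2  p_k/q_k = 9801/1820
fundamental: x₁=9801, y₁=1820  (since 96059601 − 29·3312400 = 1)

9801 1820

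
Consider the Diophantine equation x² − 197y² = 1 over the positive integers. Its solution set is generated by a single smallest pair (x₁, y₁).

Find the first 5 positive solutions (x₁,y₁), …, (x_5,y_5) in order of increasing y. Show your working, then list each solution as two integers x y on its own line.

√197 → a₀=14, period (28); ℓ=1 odd so k=1
k=0  a_k=14  p_k/q_k = 14/1
k=1  a_k=28  p_k/q_k = 393/28
fundamental: x₁=393, y₁=28  (since 154449 − 197·784 = 1)
(x_2, y_2) = (393·393 + 197·28·28, 393·28 + 28·393) = (308897, 22008)
(x_3, y_3) = (393·308897 + 197·28·22008, 393·22008 + 28·308897) = (242792649, 17298260)
(x_4, y_4) = (393·242792649 + 197·28·17298260, 393·17298260 + 28·242792649) = (190834713217, 13596410352)
(x_5, y_5) = (393·190834713217 + 197·28·13596410352, 393·13596410352 + 28·190834713217) = (149995841795913, 10686761238412)

393 28
308897 22008
242792649 17298260
190834713217 13596410352
149995841795913 10686761238412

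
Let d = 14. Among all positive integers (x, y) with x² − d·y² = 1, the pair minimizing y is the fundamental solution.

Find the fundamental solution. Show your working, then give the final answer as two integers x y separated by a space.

√14 → a₀=3, period (1,2,1,6); ℓ=4 even so k=3
k=0  a_k=3  p_k/q_k = 3/1
k=1  a_k=1  p_k/q_k = 4/1
k=2  a_k=2  p_k/q_k = 11/3
k=3  a_k=1  p_k/q_k = 15/4
fundamental: x₁=15, y₁=4  (since 225 − 14·16 = 1)

15 4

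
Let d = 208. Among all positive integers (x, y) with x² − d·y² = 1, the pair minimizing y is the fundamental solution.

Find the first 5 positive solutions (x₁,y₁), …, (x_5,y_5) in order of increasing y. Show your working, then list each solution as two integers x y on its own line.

649 45
842401 58410
1093435849 75816135
1419278889601 98409284820
1842222905266249 127735175880225

[14; 2,2,1,2,2,28] for √208; ℓ=6 ⇒ convergent index 5
a_0=14:  p_0=14·1+0=14,  q_0=14·0+1=1
…
a_2=2:  p_2=2·29+14=72,  q_2=2·2+1=5
a_3=1:  p_3=1·72+29=101,  q_3=1·5+2=7
a_4=2:  p_4=2·101+72=274,  q_4=2·7+5=19
a_5=2:  p_5=2·274+101=649,  q_5=2·19+7=45
(x₁, y₁) = (649, 45);  649² − 208·45² = 1 ✓
n=2: (649,45)∘(649,45) = (649·649+208·45·45, 649·45+45·649) = (842401,58410)
n=3: (842401,58410)∘(649,45) = (649·842401+208·45·58410, 649·58410+45·842401) = (1093435849,75816135)
n=4: (1093435849,75816135)∘(649,45) = (649·1093435849+208·45·75816135, 649·75816135+45·1093435849) = (1419278889601,98409284820)
n=5: (1419278889601,98409284820)∘(649,45) = (649·1419278889601+208·45·98409284820, 649·98409284820+45·1419278889601) = (1842222905266249,127735175880225)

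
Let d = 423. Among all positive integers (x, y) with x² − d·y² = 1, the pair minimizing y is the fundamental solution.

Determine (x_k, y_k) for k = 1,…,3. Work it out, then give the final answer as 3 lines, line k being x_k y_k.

4607 224
42448897 2063936
391124132351 19017106080

√423 → a₀=20, period (1,1,3,4,3,1,1,40); ℓ=8 even so k=7
step 0: (20, 1)  from 20·(1,0) + (0,1)
step 1: (21, 1)  from 1·(20,1) + (1,0)
…
step 4: (617, 30)  from 4·(144,7) + (41,2)
…
step 6: (2612, 127)  from 1·(1995,97) + (617,30)
step 7: (4607, 224)  from 1·(2612,127) + (1995,97)
(x₁, y₁) = (4607, 224);  4607² − 423·224² = 1 ✓
n=2: (4607,224)∘(4607,224) = (4607·4607+423·224·224, 4607·224+224·4607) = (42448897,2063936)
n=3: (42448897,2063936)∘(4607,224) = (4607·42448897+423·224·2063936, 4607·2063936+224·42448897) = (391124132351,19017106080)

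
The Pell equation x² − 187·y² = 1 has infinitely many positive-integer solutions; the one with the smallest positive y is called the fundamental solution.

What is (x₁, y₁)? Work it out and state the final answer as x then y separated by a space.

1682 123

d=187: √d = [13; 1,2,13,2,1,26] (ℓ=6, even), read p_5/q_5
i=0: a=13 ⇒ p=13, q=1
i=1: a=1 ⇒ p=14, q=1
i=2: a=2 ⇒ p=41, q=3
i=3: a=13 ⇒ p=547, q=40
i=4: a=2 ⇒ p=1135, q=83
i=5: a=1 ⇒ p=1682, q=123
fundamental: x₁=1682, y₁=123  (since 2829124 − 187·15129 = 1)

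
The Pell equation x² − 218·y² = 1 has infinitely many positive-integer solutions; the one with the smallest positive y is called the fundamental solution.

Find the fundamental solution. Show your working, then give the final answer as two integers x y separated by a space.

126003 8534

d=218: √d = [14; 1,3,3,1,28] (ℓ=5, odd), read p_9/q_9
a_0=14:  p_0=14·1+0=14,  q_0=14·0+1=1
a_1=1:  p_1=1·14+1=15,  q_1=1·1+0=1
…
a_3=3:  p_3=3·59+15=192,  q_3=3·4+1=13
a_4=1:  p_4=1·192+59=251,  q_4=1·13+4=17
a_5=28:  p_5=28·251+192=7220,  q_5=28·17+13=489
a_6=1:  p_6=1·7220+251=7471,  q_6=1·489+17=506
a_7=3:  p_7=3·7471+7220=29633,  q_7=3·506+489=2007
a_8=3:  p_8=3·29633+7471=96370,  q_8=3·2007+506=6527
a_9=1:  p_9=1·96370+29633=126003,  q_9=1·6527+2007=8534
(x₁, y₁) = (126003, 8534);  126003² − 218·8534² = 1 ✓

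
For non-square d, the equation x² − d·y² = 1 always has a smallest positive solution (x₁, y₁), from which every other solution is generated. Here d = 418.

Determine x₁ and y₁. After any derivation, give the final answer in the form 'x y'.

33857 1656

d=418: √d = [20; 2,4,20,4,2,40] (ℓ=6, even), read p_5/q_5
step 0: (20, 1)  from 20·(1,0) + (0,1)
step 1: (41, 2)  from 2·(20,1) + (1,0)
…
step 3: (3721, 182)  from 20·(184,9) + (41,2)
step 4: (15068, 737)  from 4·(3721,182) + (184,9)
step 5: (33857, 1656)  from 2·(15068,737) + (3721,182)
→ (33857, 1656).  Check: 33857²=1146296449, 418·1656²=1146296448, difference 1.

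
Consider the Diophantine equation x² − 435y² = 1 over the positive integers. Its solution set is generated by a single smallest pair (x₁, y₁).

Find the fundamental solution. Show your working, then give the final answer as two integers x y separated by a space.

√435 → a₀=20, period (1,5,1,40); ℓ=4 even so k=3
step 0: (20, 1)  from 20·(1,0) + (0,1)
step 1: (21, 1)  from 1·(20,1) + (1,0)
step 2: (125, 6)  from 5·(21,1) + (20,1)
step 3: (146, 7)  from 1·(125,6) + (21,1)
(x₁, y₁) = (146, 7);  146² − 435·7² = 1 ✓

146 7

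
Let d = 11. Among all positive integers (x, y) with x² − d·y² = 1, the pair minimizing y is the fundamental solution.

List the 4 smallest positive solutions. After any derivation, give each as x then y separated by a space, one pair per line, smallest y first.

10 3
199 60
3970 1197
79201 23880

√11 → a₀=3, period (3,6); ℓ=2 even so k=1
k=0  a_k=3  p_k/q_k = 3/1
k=1  a_k=3  p_k/q_k = 10/3
(x₁, y₁) = (10, 3);  10² − 11·3² = 1 ✓
(x_2, y_2) = (10·10 + 11·3·3, 10·3 + 3·10) = (199, 60)
(x_3, y_3) = (10·199 + 11·3·60, 10·60 + 3·199) = (3970, 1197)
(x_4, y_4) = (10·3970 + 11·3·1197, 10·1197 + 3·3970) = (79201, 23880)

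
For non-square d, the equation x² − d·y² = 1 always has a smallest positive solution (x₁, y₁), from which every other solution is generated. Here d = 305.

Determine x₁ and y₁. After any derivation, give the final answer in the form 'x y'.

√305 → a₀=17, period (2,6,2,34); ℓ=4 even so k=3
step 0: (17, 1)  from 17·(1,0) + (0,1)
…
step 2: (227, 13)  from 6·(35,2) + (17,1)
step 3: (489, 28)  from 2·(227,13) + (35,2)
→ (489, 28).  Check: 489²=239121, 305·28²=239120, difference 1.

489 28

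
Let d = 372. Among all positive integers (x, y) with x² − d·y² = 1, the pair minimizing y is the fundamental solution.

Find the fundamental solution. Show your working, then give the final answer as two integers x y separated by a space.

[19; 3,2,12,2,3,38] for √372; ℓ=6 ⇒ convergent index 5
i=0: a=19 ⇒ p=19, q=1
…
i=2: a=2 ⇒ p=135, q=7
i=3: a=12 ⇒ p=1678, q=87
i=4: a=2 ⇒ p=3491, q=181
i=5: a=3 ⇒ p=12151, q=630
fundamental: x₁=12151, y₁=630  (since 147646801 − 372·396900 = 1)

12151 630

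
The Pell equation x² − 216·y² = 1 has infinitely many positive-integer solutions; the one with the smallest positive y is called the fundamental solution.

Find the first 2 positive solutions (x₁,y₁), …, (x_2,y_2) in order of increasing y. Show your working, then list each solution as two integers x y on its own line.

[14; 1,2,3,2,1,28] for √216; ℓ=6 ⇒ convergent index 5
step 0: (14, 1)  from 14·(1,0) + (0,1)
step 1: (15, 1)  from 1·(14,1) + (1,0)
step 2: (44, 3)  from 2·(15,1) + (14,1)
…
step 4: (338, 23)  from 2·(147,10) + (44,3)
step 5: (485, 33)  from 1·(338,23) + (147,10)
→ (485, 33).  Check: 485²=235225, 216·33²=235224, difference 1.
n=2: (485,33)∘(485,33) = (485·485+216·33·33, 485·33+33·485) = (470449,32010)

485 33
470449 32010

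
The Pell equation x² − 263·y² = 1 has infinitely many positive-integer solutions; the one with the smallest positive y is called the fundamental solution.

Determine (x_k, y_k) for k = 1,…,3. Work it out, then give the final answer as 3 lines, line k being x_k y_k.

139128 8579
38713200767 2387158224
10772180392483224 664241098768765

√263 = [16; 4,1,1,1,1,15,1,1,1,1,4,32, …], period ℓ=12 (even) → k=11
k=0  a_k=16  p_k/q_k = 16/1
k=1  a_k=4  p_k/q_k = 65/4
k=2  a_k=1  p_k/q_k = 81/5
…
k=4  a_k=1  p_k/q_k = 227/14
…
k=7  a_k=1  p_k/q_k = 6195/382
k=8  a_k=1  p_k/q_k = 12017/741
k=9  a_k=1  p_k/q_k = 18212/1123
k=10  a_k=1  p_k/q_k = 30229/1864
k=11  a_k=4  p_k/q_k = 139128/8579
(x₁, y₁) = (139128, 8579);  139128² − 263·8579² = 1 ✓
k=2:  x_2 = 139128·139128+263·8579·8579 = 38713200767,  y_2 = 139128·8579+8579·139128 = 2387158224
k=3:  x_3 = 139128·38713200767+263·8579·2387158224 = 10772180392483224,  y_3 = 139128·2387158224+8579·38713200767 = 664241098768765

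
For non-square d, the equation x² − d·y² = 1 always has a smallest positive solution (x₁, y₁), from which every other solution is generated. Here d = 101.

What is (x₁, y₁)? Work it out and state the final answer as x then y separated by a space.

201 20

[10; 20] for √101; ℓ=1 ⇒ convergent index 1
k=0  a_k=10  p_k/q_k = 10/1
k=1  a_k=20  p_k/q_k = 201/20
fundamental: x₁=201, y₁=20  (since 40401 − 101·400 = 1)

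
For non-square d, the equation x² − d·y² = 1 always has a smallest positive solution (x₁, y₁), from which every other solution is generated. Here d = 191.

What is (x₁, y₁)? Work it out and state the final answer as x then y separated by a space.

8994000 650783

[13; 1,4,1,1,3,…,4,1,26] for √191; ℓ=16 ⇒ convergent index 15
step 0: (13, 1)  from 13·(1,0) + (0,1)
…
step 8: (40217, 2910)  from 13·(2999,217) + (1230,89)
step 9: (83433, 6037)  from 2·(40217,2910) + (2999,217)
…
step 11: (704682, 50989)  from 3·(207083,14984) + (83433,6037)
step 12: (911765, 65973)  from 1·(704682,50989) + (207083,14984)
…
step 14: (7377553, 533821)  from 4·(1616447,116962) + (911765,65973)
step 15: (8994000, 650783)  from 1·(7377553,533821) + (1616447,116962)
→ (8994000, 650783).  Check: 8994000²=80892036000000, 191·650783²=80892035999999, difference 1.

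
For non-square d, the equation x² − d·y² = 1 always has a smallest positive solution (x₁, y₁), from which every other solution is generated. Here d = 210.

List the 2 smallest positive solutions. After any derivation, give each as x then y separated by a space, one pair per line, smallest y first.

√210 → a₀=14, period (2,28); ℓ=2 even so k=1
k=0  a_k=14  p_k/q_k = 14/1
k=1  a_k=2  p_k/q_k = 29/2
fundamental: x₁=29, y₁=2  (since 841 − 210·4 = 1)
(x_2, y_2) = (29·29 + 210·2·2, 29·2 + 2·29) = (1681, 116)

29 2
1681 116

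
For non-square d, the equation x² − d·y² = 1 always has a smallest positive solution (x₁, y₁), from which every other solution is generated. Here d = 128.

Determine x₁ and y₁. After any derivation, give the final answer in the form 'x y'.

√128 = [11; 3,5,3,22, …], period ℓ=4 (even) → k=3
k=0  a_k=11  p_k/q_k = 11/1
k=1  a_k=3  p_k/q_k = 34/3
k=2  a_k=5  p_k/q_k = 181/16
k=3  a_k=3  p_k/q_k = 577/51
fundamental: x₁=577, y₁=51  (since 332929 − 128·2601 = 1)

577 51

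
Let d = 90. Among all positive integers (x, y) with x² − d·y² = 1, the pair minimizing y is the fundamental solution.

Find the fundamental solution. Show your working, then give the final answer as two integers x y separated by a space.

√90 = [9; 2,18, …], period ℓ=2 (even) → k=1
a_0=9:  p_0=9·1+0=9,  q_0=9·0+1=1
a_1=2:  p_1=2·9+1=19,  q_1=2·1+0=2
fundamental: x₁=19, y₁=2  (since 361 − 90·4 = 1)

19 2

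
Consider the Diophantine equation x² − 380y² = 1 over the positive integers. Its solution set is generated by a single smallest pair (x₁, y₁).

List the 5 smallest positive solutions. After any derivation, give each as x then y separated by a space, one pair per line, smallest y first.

√380 → a₀=19, period (2,38); ℓ=2 even so k=1
k=0  a_k=19  p_k/q_k = 19/1
k=1  a_k=2  p_k/q_k = 39/2
(x₁, y₁) = (39, 2);  39² − 380·2² = 1 ✓
(39+2√380)^2 = 3041 + 156√380
(39+2√380)^3 = 237159 + 12166√380
(39+2√380)^4 = 18495361 + 948792√380
(39+2√380)^5 = 1442400999 + 73993610√380

39 2
3041 156
237159 12166
18495361 948792
1442400999 73993610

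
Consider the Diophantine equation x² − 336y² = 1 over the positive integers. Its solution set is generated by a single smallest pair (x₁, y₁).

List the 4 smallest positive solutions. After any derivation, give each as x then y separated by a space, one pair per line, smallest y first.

55 3
6049 330
665335 36297
73180801 3992340

d=336: √d = [18; 3,36] (ℓ=2, even), read p_1/q_1
step 0: (18, 1)  from 18·(1,0) + (0,1)
step 1: (55, 3)  from 3·(18,1) + (1,0)
fundamental: x₁=55, y₁=3  (since 3025 − 336·9 = 1)
n=2: (55,3)∘(55,3) = (55·55+336·3·3, 55·3+3·55) = (6049,330)
n=3: (6049,330)∘(55,3) = (55·6049+336·3·330, 55·330+3·6049) = (665335,36297)
n=4: (665335,36297)∘(55,3) = (55·665335+336·3·36297, 55·36297+3·665335) = (73180801,3992340)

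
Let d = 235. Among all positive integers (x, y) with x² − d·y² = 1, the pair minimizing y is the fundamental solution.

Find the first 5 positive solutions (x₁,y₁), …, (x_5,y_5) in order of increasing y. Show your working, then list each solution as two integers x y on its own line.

√235 = [15; 3,30, …], period ℓ=2 (even) → k=1
k=0  a_k=15  p_k/q_k = 15/1
k=1  a_k=3  p_k/q_k = 46/3
(x₁, y₁) = (46, 3);  46² − 235·3² = 1 ✓
k=2:  x_2 = 46·46+235·3·3 = 4231,  y_2 = 46·3+3·46 = 276
k=3:  x_3 = 46·4231+235·3·276 = 389206,  y_3 = 46·276+3·4231 = 25389
k=4:  x_4 = 46·389206+235·3·25389 = 35802721,  y_4 = 46·25389+3·389206 = 2335512
k=5:  x_5 = 46·35802721+235·3·2335512 = 3293461126,  y_5 = 46·2335512+3·35802721 = 214841715

46 3
4231 276
389206 25389
35802721 2335512
3293461126 214841715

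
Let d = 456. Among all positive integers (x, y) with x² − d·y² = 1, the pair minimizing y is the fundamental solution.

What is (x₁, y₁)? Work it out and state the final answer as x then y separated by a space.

d=456: √d = [21; 2,1,4,1,2,42] (ℓ=6, even), read p_5/q_5
i=0: a=21 ⇒ p=21, q=1
i=1: a=2 ⇒ p=43, q=2
i=2: a=1 ⇒ p=64, q=3
…
i=4: a=1 ⇒ p=363, q=17
i=5: a=2 ⇒ p=1025, q=48
(x₁, y₁) = (1025, 48);  1025² − 456·48² = 1 ✓

1025 48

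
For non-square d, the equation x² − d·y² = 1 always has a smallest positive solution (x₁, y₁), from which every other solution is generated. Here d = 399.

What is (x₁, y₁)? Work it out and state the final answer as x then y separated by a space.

√399 = [19; 1,38, …], period ℓ=2 (even) → k=1
a_0=19:  p_0=19·1+0=19,  q_0=19·0+1=1
a_1=1:  p_1=1·19+1=20,  q_1=1·1+0=1
(x₁, y₁) = (20, 1);  20² − 399·1² = 1 ✓

20 1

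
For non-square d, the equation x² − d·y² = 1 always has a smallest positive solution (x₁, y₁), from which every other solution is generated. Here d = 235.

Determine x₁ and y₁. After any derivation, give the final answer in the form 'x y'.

46 3

[15; 3,30] for √235; ℓ=2 ⇒ convergent index 1
i=0: a=15 ⇒ p=15, q=1
i=1: a=3 ⇒ p=46, q=3
(x₁, y₁) = (46, 3);  46² − 235·3² = 1 ✓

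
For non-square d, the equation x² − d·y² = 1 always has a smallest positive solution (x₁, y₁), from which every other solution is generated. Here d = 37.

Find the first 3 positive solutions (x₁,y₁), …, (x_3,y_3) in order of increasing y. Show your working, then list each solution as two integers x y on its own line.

73 12
10657 1752
1555849 255780

d=37: √d = [6; 12] (ℓ=1, odd), read p_1/q_1
i=0: a=6 ⇒ p=6, q=1
i=1: a=12 ⇒ p=73, q=12
fundamental: x₁=73, y₁=12  (since 5329 − 37·144 = 1)
n=2: (73,12)∘(73,12) = (73·73+37·12·12, 73·12+12·73) = (10657,1752)
n=3: (10657,1752)∘(73,12) = (73·10657+37·12·1752, 73·1752+12·10657) = (1555849,255780)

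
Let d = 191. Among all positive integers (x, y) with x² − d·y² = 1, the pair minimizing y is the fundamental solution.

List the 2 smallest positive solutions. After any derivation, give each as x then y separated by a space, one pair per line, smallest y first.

√191 → a₀=13, period (1,4,1,1,3,…,4,1,26); ℓ=16 even so k=15
i=0: a=13 ⇒ p=13, q=1
i=1: a=1 ⇒ p=14, q=1
…
i=3: a=1 ⇒ p=83, q=6
…
i=5: a=3 ⇒ p=539, q=39
i=6: a=2 ⇒ p=1230, q=89
i=7: a=2 ⇒ p=2999, q=217
i=8: a=13 ⇒ p=40217, q=2910
…
i=10: a=2 ⇒ p=207083, q=14984
…
i=12: a=1 ⇒ p=911765, q=65973
i=13: a=1 ⇒ p=1616447, q=116962
i=14: a=4 ⇒ p=7377553, q=533821
i=15: a=1 ⇒ p=8994000, q=650783
→ (8994000, 650783).  Check: 8994000²=80892036000000, 191·650783²=80892035999999, difference 1.
n=2: (8994000,650783)∘(8994000,650783) = (8994000·8994000+191·650783·650783, 8994000·650783+650783·8994000) = (161784071999999,11706284604000)

8994000 650783
161784071999999 11706284604000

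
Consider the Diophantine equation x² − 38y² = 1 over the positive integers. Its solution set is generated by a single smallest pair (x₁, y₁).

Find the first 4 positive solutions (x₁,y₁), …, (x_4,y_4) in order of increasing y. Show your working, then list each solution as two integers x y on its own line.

37 6
2737 444
202501 32850
14982337 2430456

d=38: √d = [6; 6,12] (ℓ=2, even), read p_1/q_1
step 0: (6, 1)  from 6·(1,0) + (0,1)
step 1: (37, 6)  from 6·(6,1) + (1,0)
→ (37, 6).  Check: 37²=1369, 38·6²=1368, difference 1.
k=2:  x_2 = 37·37+38·6·6 = 2737,  y_2 = 37·6+6·37 = 444
k=3:  x_3 = 37·2737+38·6·444 = 202501,  y_3 = 37·444+6·2737 = 32850
k=4:  x_4 = 37·202501+38·6·32850 = 14982337,  y_4 = 37·32850+6·202501 = 2430456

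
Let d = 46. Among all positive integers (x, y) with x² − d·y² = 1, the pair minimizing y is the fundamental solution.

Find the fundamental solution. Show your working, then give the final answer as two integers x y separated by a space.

√46 → a₀=6, period (1,3,1,1,2,6,2,1,1,3,1,12); ℓ=12 even so k=11
k=0  a_k=6  p_k/q_k = 6/1
…
k=2  a_k=3  p_k/q_k = 27/4
k=3  a_k=1  p_k/q_k = 34/5
…
k=5  a_k=2  p_k/q_k = 156/23
k=6  a_k=6  p_k/q_k = 997/147
k=7  a_k=2  p_k/q_k = 2150/317
k=8  a_k=1  p_k/q_k = 3147/464
…
k=10  a_k=3  p_k/q_k = 19038/2807
k=11  a_k=1  p_k/q_k = 24335/3588
→ (24335, 3588).  Check: 24335²=592192225, 46·3588²=592192224, difference 1.

24335 3588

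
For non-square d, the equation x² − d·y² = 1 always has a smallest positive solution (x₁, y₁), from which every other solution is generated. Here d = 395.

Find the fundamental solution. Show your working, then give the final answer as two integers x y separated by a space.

159 8

[19; 1,6,1,38] for √395; ℓ=4 ⇒ convergent index 3
a_0=19:  p_0=19·1+0=19,  q_0=19·0+1=1
…
a_2=6:  p_2=6·20+19=139,  q_2=6·1+1=7
a_3=1:  p_3=1·139+20=159,  q_3=1·7+1=8
fundamental: x₁=159, y₁=8  (since 25281 − 395·64 = 1)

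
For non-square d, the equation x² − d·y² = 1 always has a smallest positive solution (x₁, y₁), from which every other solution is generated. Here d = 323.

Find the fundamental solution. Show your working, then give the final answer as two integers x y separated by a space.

18 1

d=323: √d = [17; 1,34] (ℓ=2, even), read p_1/q_1
k=0  a_k=17  p_k/q_k = 17/1
k=1  a_k=1  p_k/q_k = 18/1
fundamental: x₁=18, y₁=1  (since 324 − 323·1 = 1)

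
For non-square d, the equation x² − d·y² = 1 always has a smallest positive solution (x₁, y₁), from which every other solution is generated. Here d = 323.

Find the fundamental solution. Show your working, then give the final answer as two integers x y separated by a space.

[17; 1,34] for √323; ℓ=2 ⇒ convergent index 1
i=0: a=17 ⇒ p=17, q=1
i=1: a=1 ⇒ p=18, q=1
fundamental: x₁=18, y₁=1  (since 324 − 323·1 = 1)

18 1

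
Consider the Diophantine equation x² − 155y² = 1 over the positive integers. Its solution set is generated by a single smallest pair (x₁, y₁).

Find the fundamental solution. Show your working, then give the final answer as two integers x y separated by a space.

d=155: √d = [12; 2,4,2,24] (ℓ=4, even), read p_3/q_3
step 0: (12, 1)  from 12·(1,0) + (0,1)
…
step 2: (112, 9)  from 4·(25,2) + (12,1)
step 3: (249, 20)  from 2·(112,9) + (25,2)
→ (249, 20).  Check: 249²=62001, 155·20²=62000, difference 1.

249 20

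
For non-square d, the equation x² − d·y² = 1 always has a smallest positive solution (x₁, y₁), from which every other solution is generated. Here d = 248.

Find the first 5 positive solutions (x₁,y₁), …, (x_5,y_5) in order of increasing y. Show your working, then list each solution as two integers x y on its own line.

√248 → a₀=15, period (1,2,1,30); ℓ=4 even so k=3
k=0  a_k=15  p_k/q_k = 15/1
k=1  a_k=1  p_k/q_k = 16/1
k=2  a_k=2  p_k/q_k = 47/3
k=3  a_k=1  p_k/q_k = 63/4
(x₁, y₁) = (63, 4);  63² − 248·4² = 1 ✓
(63+4√248)^2 = 7937 + 504√248
(63+4√248)^3 = 999999 + 63500√248
(63+4√248)^4 = 125991937 + 8000496√248
(63+4√248)^5 = 15873984063 + 1007998996√248

63 4
7937 504
999999 63500
125991937 8000496
15873984063 1007998996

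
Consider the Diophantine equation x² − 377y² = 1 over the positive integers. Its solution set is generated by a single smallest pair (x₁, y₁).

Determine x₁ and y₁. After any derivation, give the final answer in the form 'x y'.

233 12

d=377: √d = [19; 2,2,2,38] (ℓ=4, even), read p_3/q_3
i=0: a=19 ⇒ p=19, q=1
i=1: a=2 ⇒ p=39, q=2
i=2: a=2 ⇒ p=97, q=5
i=3: a=2 ⇒ p=233, q=12
→ (233, 12).  Check: 233²=54289, 377·12²=54288, difference 1.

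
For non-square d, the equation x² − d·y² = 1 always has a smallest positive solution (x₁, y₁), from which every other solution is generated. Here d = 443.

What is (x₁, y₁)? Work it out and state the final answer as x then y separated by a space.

d=443: √d = [21; 21,42] (ℓ=2, even), read p_1/q_1
step 0: (21, 1)  from 21·(1,0) + (0,1)
step 1: (442, 21)  from 21·(21,1) + (1,0)
fundamental: x₁=442, y₁=21  (since 195364 − 443·441 = 1)

442 21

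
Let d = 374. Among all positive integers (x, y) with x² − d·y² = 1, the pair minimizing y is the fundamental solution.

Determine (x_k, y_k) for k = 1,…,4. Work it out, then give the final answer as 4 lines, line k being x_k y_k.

3365 174
22646449 1171020
152410598405 7880964426
1025723304619201 53038889415960

[19; 2,1,18,1,2,38] for √374; ℓ=6 ⇒ convergent index 5
step 0: (19, 1)  from 19·(1,0) + (0,1)
step 1: (39, 2)  from 2·(19,1) + (1,0)
step 2: (58, 3)  from 1·(39,2) + (19,1)
step 3: (1083, 56)  from 18·(58,3) + (39,2)
step 4: (1141, 59)  from 1·(1083,56) + (58,3)
step 5: (3365, 174)  from 2·(1141,59) + (1083,56)
(x₁, y₁) = (3365, 174);  3365² − 374·174² = 1 ✓
n=2: (3365,174)∘(3365,174) = (3365·3365+374·174·174, 3365·174+174·3365) = (22646449,1171020)
n=3: (22646449,1171020)∘(3365,174) = (3365·22646449+374·174·1171020, 3365·1171020+174·22646449) = (152410598405,7880964426)
n=4: (152410598405,7880964426)∘(3365,174) = (3365·152410598405+374·174·7880964426, 3365·7880964426+174·152410598405) = (1025723304619201,53038889415960)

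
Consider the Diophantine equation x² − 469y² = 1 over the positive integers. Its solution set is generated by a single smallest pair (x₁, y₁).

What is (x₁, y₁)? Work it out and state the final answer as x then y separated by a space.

137215 6336

[21; 1,1,1,10,6,10,1,1,1,42] for √469; ℓ=10 ⇒ convergent index 9
k=0  a_k=21  p_k/q_k = 21/1
k=1  a_k=1  p_k/q_k = 22/1
k=2  a_k=1  p_k/q_k = 43/2
k=3  a_k=1  p_k/q_k = 65/3
k=4  a_k=10  p_k/q_k = 693/32
k=5  a_k=6  p_k/q_k = 4223/195
…
k=7  a_k=1  p_k/q_k = 47146/2177
k=8  a_k=1  p_k/q_k = 90069/4159
k=9  a_k=1  p_k/q_k = 137215/6336
(x₁, y₁) = (137215, 6336);  137215² − 469·6336² = 1 ✓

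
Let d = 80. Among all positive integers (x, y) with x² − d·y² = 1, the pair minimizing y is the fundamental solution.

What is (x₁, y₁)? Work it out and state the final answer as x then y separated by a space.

d=80: √d = [8; 1,16] (ℓ=2, even), read p_1/q_1
i=0: a=8 ⇒ p=8, q=1
i=1: a=1 ⇒ p=9, q=1
(x₁, y₁) = (9, 1);  9² − 80·1² = 1 ✓

9 1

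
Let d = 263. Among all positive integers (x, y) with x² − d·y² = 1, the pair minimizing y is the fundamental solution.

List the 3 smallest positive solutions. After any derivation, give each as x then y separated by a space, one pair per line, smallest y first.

139128 8579
38713200767 2387158224
10772180392483224 664241098768765

[16; 4,1,1,1,1,15,1,1,1,1,4,32] for √263; ℓ=12 ⇒ convergent index 11
k=0  a_k=16  p_k/q_k = 16/1
k=1  a_k=4  p_k/q_k = 65/4
k=2  a_k=1  p_k/q_k = 81/5
k=3  a_k=1  p_k/q_k = 146/9
…
k=6  a_k=15  p_k/q_k = 5822/359
k=7  a_k=1  p_k/q_k = 6195/382
k=8  a_k=1  p_k/q_k = 12017/741
…
k=10  a_k=1  p_k/q_k = 30229/1864
k=11  a_k=4  p_k/q_k = 139128/8579
→ (139128, 8579).  Check: 139128²=19356600384, 263·8579²=19356600383, difference 1.
(x_2, y_2) = (139128·139128 + 263·8579·8579, 139128·8579 + 8579·139128) = (38713200767, 2387158224)
(x_3, y_3) = (139128·38713200767 + 263·8579·2387158224, 139128·2387158224 + 8579·38713200767) = (10772180392483224, 664241098768765)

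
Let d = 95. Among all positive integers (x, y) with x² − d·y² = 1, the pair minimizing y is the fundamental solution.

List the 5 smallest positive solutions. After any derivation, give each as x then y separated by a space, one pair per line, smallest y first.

39 4
3041 312
237159 24332
18495361 1897584
1442400999 147987220

d=95: √d = [9; 1,2,1,18] (ℓ=4, even), read p_3/q_3
k=0  a_k=9  p_k/q_k = 9/1
k=1  a_k=1  p_k/q_k = 10/1
k=2  a_k=2  p_k/q_k = 29/3
k=3  a_k=1  p_k/q_k = 39/4
fundamental: x₁=39, y₁=4  (since 1521 − 95·16 = 1)
n=2: (39,4)∘(39,4) = (39·39+95·4·4, 39·4+4·39) = (3041,312)
n=3: (3041,312)∘(39,4) = (39·3041+95·4·312, 39·312+4·3041) = (237159,24332)
n=4: (237159,24332)∘(39,4) = (39·237159+95·4·24332, 39·24332+4·237159) = (18495361,1897584)
n=5: (18495361,1897584)∘(39,4) = (39·18495361+95·4·1897584, 39·1897584+4·18495361) = (1442400999,147987220)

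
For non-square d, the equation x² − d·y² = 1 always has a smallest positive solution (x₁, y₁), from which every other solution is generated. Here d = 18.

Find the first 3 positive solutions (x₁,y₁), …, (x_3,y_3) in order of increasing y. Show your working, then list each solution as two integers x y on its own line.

√18 = [4; 4,8, …], period ℓ=2 (even) → k=1
k=0  a_k=4  p_k/q_k = 4/1
k=1  a_k=4  p_k/q_k = 17/4
→ (17, 4).  Check: 17²=289, 18·4²=288, difference 1.
(x_2, y_2) = (17·17 + 18·4·4, 17·4 + 4·17) = (577, 136)
(x_3, y_3) = (17·577 + 18·4·136, 17·136 + 4·577) = (19601, 4620)

17 4
577 136
19601 4620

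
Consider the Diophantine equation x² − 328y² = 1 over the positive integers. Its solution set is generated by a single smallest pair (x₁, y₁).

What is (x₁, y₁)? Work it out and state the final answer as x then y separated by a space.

d=328: √d = [18; 9,36] (ℓ=2, even), read p_1/q_1
step 0: (18, 1)  from 18·(1,0) + (0,1)
step 1: (163, 9)  from 9·(18,1) + (1,0)
(x₁, y₁) = (163, 9);  163² − 328·9² = 1 ✓

163 9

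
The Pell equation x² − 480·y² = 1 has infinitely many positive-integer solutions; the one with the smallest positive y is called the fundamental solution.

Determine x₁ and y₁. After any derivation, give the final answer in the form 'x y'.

d=480: √d = [21; 1,9,1,42] (ℓ=4, even), read p_3/q_3
i=0: a=21 ⇒ p=21, q=1
…
i=2: a=9 ⇒ p=219, q=10
i=3: a=1 ⇒ p=241, q=11
→ (241, 11).  Check: 241²=58081, 480·11²=58080, difference 1.

241 11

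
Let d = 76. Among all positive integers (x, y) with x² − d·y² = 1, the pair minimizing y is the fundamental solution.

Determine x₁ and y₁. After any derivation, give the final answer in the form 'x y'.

57799 6630

d=76: √d = [8; 1,2,1,1,5,4,5,1,1,2,1,16] (ℓ=12, even), read p_11/q_11
a_0=8:  p_0=8·1+0=8,  q_0=8·0+1=1
…
a_2=2:  p_2=2·9+8=26,  q_2=2·1+1=3
a_3=1:  p_3=1·26+9=35,  q_3=1·3+1=4
…
a_5=5:  p_5=5·61+35=340,  q_5=5·7+4=39
a_6=4:  p_6=4·340+61=1421,  q_6=4·39+7=163
a_7=5:  p_7=5·1421+340=7445,  q_7=5·163+39=854
…
a_9=1:  p_9=1·8866+7445=16311,  q_9=1·1017+854=1871
a_10=2:  p_10=2·16311+8866=41488,  q_10=2·1871+1017=4759
a_11=1:  p_11=1·41488+16311=57799,  q_11=1·4759+1871=6630
(x₁, y₁) = (57799, 6630);  57799² − 76·6630² = 1 ✓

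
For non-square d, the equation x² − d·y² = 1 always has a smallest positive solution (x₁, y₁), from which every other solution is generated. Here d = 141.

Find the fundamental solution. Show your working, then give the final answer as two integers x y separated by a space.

95 8

√141 → a₀=11, period (1,6,1,22); ℓ=4 even so k=3
step 0: (11, 1)  from 11·(1,0) + (0,1)
…
step 2: (83, 7)  from 6·(12,1) + (11,1)
step 3: (95, 8)  from 1·(83,7) + (12,1)
fundamental: x₁=95, y₁=8  (since 9025 − 141·64 = 1)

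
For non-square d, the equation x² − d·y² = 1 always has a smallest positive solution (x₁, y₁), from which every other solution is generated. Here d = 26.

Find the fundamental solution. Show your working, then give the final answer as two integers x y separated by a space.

d=26: √d = [5; 10] (ℓ=1, odd), read p_1/q_1
step 0: (5, 1)  from 5·(1,0) + (0,1)
step 1: (51, 10)  from 10·(5,1) + (1,0)
→ (51, 10).  Check: 51²=2601, 26·10²=2600, difference 1.

51 10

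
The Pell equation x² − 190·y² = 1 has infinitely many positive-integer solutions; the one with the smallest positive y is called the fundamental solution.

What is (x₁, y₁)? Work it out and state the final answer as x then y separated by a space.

52021 3774

d=190: √d = [13; 1,3,1,1,1,…,3,1,26] (ℓ=14, even), read p_13/q_13
k=0  a_k=13  p_k/q_k = 13/1
k=1  a_k=1  p_k/q_k = 14/1
k=2  a_k=3  p_k/q_k = 55/4
k=3  a_k=1  p_k/q_k = 69/5
…
k=6  a_k=2  p_k/q_k = 510/37
k=7  a_k=2  p_k/q_k = 1213/88
k=8  a_k=2  p_k/q_k = 2936/213
k=9  a_k=1  p_k/q_k = 4149/301
…
k=12  a_k=3  p_k/q_k = 40787/2959
k=13  a_k=1  p_k/q_k = 52021/3774
fundamental: x₁=52021, y₁=3774  (since 2706184441 − 190·14243076 = 1)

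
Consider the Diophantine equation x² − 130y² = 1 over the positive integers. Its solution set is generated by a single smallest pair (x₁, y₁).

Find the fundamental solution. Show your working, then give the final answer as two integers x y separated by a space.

√130 = [11; 2,2,22, …], period ℓ=3 (odd) → k=5
i=0: a=11 ⇒ p=11, q=1
i=1: a=2 ⇒ p=23, q=2
…
i=4: a=2 ⇒ p=2611, q=229
i=5: a=2 ⇒ p=6499, q=570
fundamental: x₁=6499, y₁=570  (since 42237001 − 130·324900 = 1)

6499 570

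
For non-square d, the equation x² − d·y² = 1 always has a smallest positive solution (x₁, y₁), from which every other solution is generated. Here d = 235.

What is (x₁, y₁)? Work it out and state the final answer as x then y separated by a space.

46 3

√235 = [15; 3,30, …], period ℓ=2 (even) → k=1
step 0: (15, 1)  from 15·(1,0) + (0,1)
step 1: (46, 3)  from 3·(15,1) + (1,0)
fundamental: x₁=46, y₁=3  (since 2116 − 235·9 = 1)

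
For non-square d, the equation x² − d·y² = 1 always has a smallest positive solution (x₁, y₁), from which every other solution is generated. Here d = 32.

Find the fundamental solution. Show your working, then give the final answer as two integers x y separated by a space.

17 3

d=32: √d = [5; 1,1,1,10] (ℓ=4, even), read p_3/q_3
step 0: (5, 1)  from 5·(1,0) + (0,1)
step 1: (6, 1)  from 1·(5,1) + (1,0)
step 2: (11, 2)  from 1·(6,1) + (5,1)
step 3: (17, 3)  from 1·(11,2) + (6,1)
fundamental: x₁=17, y₁=3  (since 289 − 32·9 = 1)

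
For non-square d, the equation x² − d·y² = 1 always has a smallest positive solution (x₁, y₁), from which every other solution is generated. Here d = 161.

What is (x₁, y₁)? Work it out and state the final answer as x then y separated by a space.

11775 928

√161 = [12; 1,2,4,1,2,1,4,2,1,24, …], period ℓ=10 (even) → k=9
a_0=12:  p_0=12·1+0=12,  q_0=12·0+1=1
a_1=1:  p_1=1·12+1=13,  q_1=1·1+0=1
a_2=2:  p_2=2·13+12=38,  q_2=2·1+1=3
…
a_4=1:  p_4=1·165+38=203,  q_4=1·13+3=16
…
a_6=1:  p_6=1·571+203=774,  q_6=1·45+16=61
a_7=4:  p_7=4·774+571=3667,  q_7=4·61+45=289
a_8=2:  p_8=2·3667+774=8108,  q_8=2·289+61=639
a_9=1:  p_9=1·8108+3667=11775,  q_9=1·639+289=928
fundamental: x₁=11775, y₁=928  (since 138650625 − 161·861184 = 1)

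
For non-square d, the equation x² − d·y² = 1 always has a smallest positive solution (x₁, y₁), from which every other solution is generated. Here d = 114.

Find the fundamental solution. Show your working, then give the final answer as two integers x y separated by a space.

1025 96

[10; 1,2,10,2,1,20] for √114; ℓ=6 ⇒ convergent index 5
step 0: (10, 1)  from 10·(1,0) + (0,1)
step 1: (11, 1)  from 1·(10,1) + (1,0)
step 2: (32, 3)  from 2·(11,1) + (10,1)
step 3: (331, 31)  from 10·(32,3) + (11,1)
step 4: (694, 65)  from 2·(331,31) + (32,3)
step 5: (1025, 96)  from 1·(694,65) + (331,31)
→ (1025, 96).  Check: 1025²=1050625, 114·96²=1050624, difference 1.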